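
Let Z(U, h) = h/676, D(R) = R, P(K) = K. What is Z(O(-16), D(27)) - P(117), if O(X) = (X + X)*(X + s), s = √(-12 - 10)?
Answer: -79065/676 ≈ -116.96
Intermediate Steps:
s = I*√22 (s = √(-22) = I*√22 ≈ 4.6904*I)
O(X) = 2*X*(X + I*√22) (O(X) = (X + X)*(X + I*√22) = (2*X)*(X + I*√22) = 2*X*(X + I*√22))
Z(U, h) = h/676 (Z(U, h) = h*(1/676) = h/676)
Z(O(-16), D(27)) - P(117) = (1/676)*27 - 1*117 = 27/676 - 117 = -79065/676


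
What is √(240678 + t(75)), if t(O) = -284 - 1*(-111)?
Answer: √240505 ≈ 490.41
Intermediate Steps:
t(O) = -173 (t(O) = -284 + 111 = -173)
√(240678 + t(75)) = √(240678 - 173) = √240505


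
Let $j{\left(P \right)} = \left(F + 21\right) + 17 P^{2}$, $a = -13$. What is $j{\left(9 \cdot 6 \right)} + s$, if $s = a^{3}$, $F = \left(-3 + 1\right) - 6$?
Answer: $47388$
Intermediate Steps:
$F = -8$ ($F = -2 - 6 = -8$)
$s = -2197$ ($s = \left(-13\right)^{3} = -2197$)
$j{\left(P \right)} = 13 + 17 P^{2}$ ($j{\left(P \right)} = \left(-8 + 21\right) + 17 P^{2} = 13 + 17 P^{2}$)
$j{\left(9 \cdot 6 \right)} + s = \left(13 + 17 \left(9 \cdot 6\right)^{2}\right) - 2197 = \left(13 + 17 \cdot 54^{2}\right) - 2197 = \left(13 + 17 \cdot 2916\right) - 2197 = \left(13 + 49572\right) - 2197 = 49585 - 2197 = 47388$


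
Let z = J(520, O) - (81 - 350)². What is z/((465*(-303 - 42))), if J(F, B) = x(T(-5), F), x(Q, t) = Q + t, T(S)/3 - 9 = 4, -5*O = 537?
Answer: 7978/17825 ≈ 0.44757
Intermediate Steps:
O = -537/5 (O = -⅕*537 = -537/5 ≈ -107.40)
T(S) = 39 (T(S) = 27 + 3*4 = 27 + 12 = 39)
J(F, B) = 39 + F
z = -71802 (z = (39 + 520) - (81 - 350)² = 559 - 1*(-269)² = 559 - 1*72361 = 559 - 72361 = -71802)
z/((465*(-303 - 42))) = -71802*1/(465*(-303 - 42)) = -71802/(465*(-345)) = -71802/(-160425) = -71802*(-1/160425) = 7978/17825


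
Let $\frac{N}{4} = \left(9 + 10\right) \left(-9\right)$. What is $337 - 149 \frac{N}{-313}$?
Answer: $\frac{3565}{313} \approx 11.39$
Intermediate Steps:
$N = -684$ ($N = 4 \left(9 + 10\right) \left(-9\right) = 4 \cdot 19 \left(-9\right) = 4 \left(-171\right) = -684$)
$337 - 149 \frac{N}{-313} = 337 - 149 \left(- \frac{684}{-313}\right) = 337 - 149 \left(\left(-684\right) \left(- \frac{1}{313}\right)\right) = 337 - \frac{101916}{313} = \frac{3565}{313}$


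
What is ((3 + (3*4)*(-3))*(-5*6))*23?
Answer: 22770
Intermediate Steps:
((3 + (3*4)*(-3))*(-5*6))*23 = ((3 + 12*(-3))*(-30))*23 = ((3 - 36)*(-30))*23 = -33*(-30)*23 = 990*23 = 22770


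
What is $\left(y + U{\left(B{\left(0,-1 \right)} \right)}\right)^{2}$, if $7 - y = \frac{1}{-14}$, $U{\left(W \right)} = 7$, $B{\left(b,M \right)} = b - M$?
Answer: $\frac{38809}{196} \approx 198.01$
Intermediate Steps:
$y = \frac{99}{14}$ ($y = 7 - \frac{1}{-14} = 7 - - \frac{1}{14} = 7 + \frac{1}{14} = \frac{99}{14} \approx 7.0714$)
$\left(y + U{\left(B{\left(0,-1 \right)} \right)}\right)^{2} = \left(\frac{99}{14} + 7\right)^{2} = \left(\frac{197}{14}\right)^{2} = \frac{38809}{196}$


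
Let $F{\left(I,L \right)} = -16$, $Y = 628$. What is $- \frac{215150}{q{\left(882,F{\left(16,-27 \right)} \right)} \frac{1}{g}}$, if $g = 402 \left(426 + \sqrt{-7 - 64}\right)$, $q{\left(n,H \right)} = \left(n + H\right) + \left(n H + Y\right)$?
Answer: $\frac{2046937100}{701} + \frac{14415050 i \sqrt{71}}{2103} \approx 2.92 \cdot 10^{6} + 57757.0 i$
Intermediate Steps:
$q{\left(n,H \right)} = 628 + H + n + H n$ ($q{\left(n,H \right)} = \left(n + H\right) + \left(n H + 628\right) = \left(H + n\right) + \left(H n + 628\right) = \left(H + n\right) + \left(628 + H n\right) = 628 + H + n + H n$)
$g = 171252 + 402 i \sqrt{71}$ ($g = 402 \left(426 + \sqrt{-71}\right) = 402 \left(426 + i \sqrt{71}\right) = 171252 + 402 i \sqrt{71} \approx 1.7125 \cdot 10^{5} + 3387.3 i$)
$- \frac{215150}{q{\left(882,F{\left(16,-27 \right)} \right)} \frac{1}{g}} = - \frac{215150}{\left(628 - 16 + 882 - 14112\right) \frac{1}{171252 + 402 i \sqrt{71}}} = - \frac{215150}{\left(-12618\right) \frac{1}{171252 + 402 i \sqrt{71}}} = - 215150 \left(- \frac{9514}{701} - \frac{67 i \sqrt{71}}{2103}\right) = \frac{2046937100}{701} + \frac{14415050 i \sqrt{71}}{2103}$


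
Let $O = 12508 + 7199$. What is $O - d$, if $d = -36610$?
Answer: $56317$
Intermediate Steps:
$O = 19707$
$O - d = 19707 - -36610 = 19707 + 36610 = 56317$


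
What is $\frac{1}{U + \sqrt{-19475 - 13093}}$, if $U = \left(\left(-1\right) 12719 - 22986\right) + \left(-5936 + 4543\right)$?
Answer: $- \frac{6183}{229382362} - \frac{i \sqrt{8142}}{688147086} \approx -2.6955 \cdot 10^{-5} - 1.3112 \cdot 10^{-7} i$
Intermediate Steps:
$U = -37098$ ($U = \left(-12719 - 22986\right) - 1393 = -35705 - 1393 = -37098$)
$\frac{1}{U + \sqrt{-19475 - 13093}} = \frac{1}{-37098 + \sqrt{-19475 - 13093}} = \frac{1}{-37098 + \sqrt{-32568}} = \frac{1}{-37098 + 2 i \sqrt{8142}}$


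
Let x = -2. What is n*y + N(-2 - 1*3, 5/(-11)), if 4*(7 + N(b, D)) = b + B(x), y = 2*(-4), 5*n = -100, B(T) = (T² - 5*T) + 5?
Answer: 313/2 ≈ 156.50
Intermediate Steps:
B(T) = 5 + T² - 5*T
n = -20 (n = (⅕)*(-100) = -20)
y = -8
N(b, D) = -9/4 + b/4 (N(b, D) = -7 + (b + (5 + (-2)² - 5*(-2)))/4 = -7 + (b + (5 + 4 + 10))/4 = -7 + (b + 19)/4 = -7 + (19 + b)/4 = -7 + (19/4 + b/4) = -9/4 + b/4)
n*y + N(-2 - 1*3, 5/(-11)) = -20*(-8) + (-9/4 + (-2 - 1*3)/4) = 160 + (-9/4 + (-2 - 3)/4) = 160 + (-9/4 + (¼)*(-5)) = 160 + (-9/4 - 5/4) = 160 - 7/2 = 313/2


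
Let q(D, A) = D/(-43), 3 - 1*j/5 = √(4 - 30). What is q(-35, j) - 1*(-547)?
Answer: 23556/43 ≈ 547.81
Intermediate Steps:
j = 15 - 5*I*√26 (j = 15 - 5*√(4 - 30) = 15 - 5*I*√26 ≈ 15.0 - 25.495*I)
q(D, A) = -D/43 (q(D, A) = D*(-1/43) = -D/43)
q(-35, j) - 1*(-547) = -1/43*(-35) - 1*(-547) = 35/43 + 547 = 23556/43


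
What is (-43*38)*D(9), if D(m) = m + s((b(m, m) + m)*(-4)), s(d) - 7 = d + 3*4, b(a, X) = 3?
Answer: 32680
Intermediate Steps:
s(d) = 19 + d (s(d) = 7 + (d + 3*4) = 7 + (d + 12) = 7 + (12 + d) = 19 + d)
D(m) = 7 - 3*m (D(m) = m + (19 + (3 + m)*(-4)) = m + (19 + (-12 - 4*m)) = m + (7 - 4*m) = 7 - 3*m)
(-43*38)*D(9) = (-43*38)*(7 - 3*9) = -1634*(7 - 27) = -1634*(-20) = 32680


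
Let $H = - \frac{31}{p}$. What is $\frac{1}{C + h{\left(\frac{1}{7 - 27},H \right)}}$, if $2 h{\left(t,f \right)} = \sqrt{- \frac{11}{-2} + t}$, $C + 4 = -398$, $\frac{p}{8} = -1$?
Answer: $- \frac{32160}{12928211} - \frac{4 \sqrt{545}}{12928211} \approx -0.0024948$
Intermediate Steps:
$p = -8$ ($p = 8 \left(-1\right) = -8$)
$C = -402$ ($C = -4 - 398 = -402$)
$H = \frac{31}{8}$ ($H = - \frac{31}{-8} = \left(-31\right) \left(- \frac{1}{8}\right) = \frac{31}{8} \approx 3.875$)
$h{\left(t,f \right)} = \frac{\sqrt{\frac{11}{2} + t}}{2}$ ($h{\left(t,f \right)} = \frac{\sqrt{- \frac{11}{-2} + t}}{2} = \frac{\sqrt{\left(-11\right) \left(- \frac{1}{2}\right) + t}}{2} = \frac{\sqrt{\frac{11}{2} + t}}{2}$)
$\frac{1}{C + h{\left(\frac{1}{7 - 27},H \right)}} = \frac{1}{-402 + \frac{\sqrt{22 + \frac{4}{7 - 27}}}{4}} = \frac{1}{-402 + \frac{\sqrt{22 + \frac{4}{-20}}}{4}} = \frac{1}{-402 + \frac{\sqrt{22 + 4 \left(- \frac{1}{20}\right)}}{4}} = \frac{1}{-402 + \frac{\sqrt{22 - \frac{1}{5}}}{4}} = \frac{1}{-402 + \frac{\sqrt{\frac{109}{5}}}{4}} = \frac{1}{-402 + \frac{\frac{1}{5} \sqrt{545}}{4}} = \frac{1}{-402 + \frac{\sqrt{545}}{20}}$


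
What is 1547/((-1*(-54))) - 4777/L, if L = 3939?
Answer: 1945225/70902 ≈ 27.435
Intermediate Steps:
1547/((-1*(-54))) - 4777/L = 1547/((-1*(-54))) - 4777/3939 = 1547/54 - 4777*1/3939 = 1547*(1/54) - 4777/3939 = 1547/54 - 4777/3939 = 1945225/70902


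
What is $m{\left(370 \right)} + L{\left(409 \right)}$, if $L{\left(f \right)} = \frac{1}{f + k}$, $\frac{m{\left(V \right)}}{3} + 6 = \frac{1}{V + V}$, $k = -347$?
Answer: $- \frac{412457}{22940} \approx -17.98$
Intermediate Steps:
$m{\left(V \right)} = -18 + \frac{3}{2 V}$ ($m{\left(V \right)} = -18 + \frac{3}{V + V} = -18 + \frac{3}{2 V}$)
$L{\left(f \right)} = \frac{1}{-347 + f}$ ($L{\left(f \right)} = \frac{1}{f - 347} = \frac{1}{-347 + f}$)
$m{\left(370 \right)} + L{\left(409 \right)} = \left(-18 + \frac{3}{2 \cdot 370}\right) + \frac{1}{-347 + 409} = \left(-18 + \frac{3}{2} \cdot \frac{1}{370}\right) + \frac{1}{62} = \left(-18 + \frac{3}{740}\right) + \frac{1}{62} = - \frac{13317}{740} + \frac{1}{62} = - \frac{412457}{22940}$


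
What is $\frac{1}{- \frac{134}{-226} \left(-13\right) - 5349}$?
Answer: $- \frac{113}{605308} \approx -0.00018668$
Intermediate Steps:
$\frac{1}{- \frac{134}{-226} \left(-13\right) - 5349} = \frac{1}{\left(-134\right) \left(- \frac{1}{226}\right) \left(-13\right) - 5349} = \frac{1}{\frac{67}{113} \left(-13\right) - 5349} = \frac{1}{- \frac{871}{113} - 5349} = \frac{1}{- \frac{605308}{113}} = - \frac{113}{605308}$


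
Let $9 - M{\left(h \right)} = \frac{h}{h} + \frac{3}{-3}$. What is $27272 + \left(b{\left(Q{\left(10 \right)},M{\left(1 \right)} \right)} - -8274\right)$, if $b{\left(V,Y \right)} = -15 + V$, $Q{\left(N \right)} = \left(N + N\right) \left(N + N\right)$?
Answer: $35931$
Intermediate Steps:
$M{\left(h \right)} = 9$ ($M{\left(h \right)} = 9 - \left(\frac{h}{h} + \frac{3}{-3}\right) = 9 - \left(1 + 3 \left(- \frac{1}{3}\right)\right) = 9 - \left(1 - 1\right) = 9 - 0 = 9 + 0 = 9$)
$Q{\left(N \right)} = 4 N^{2}$ ($Q{\left(N \right)} = 2 N 2 N = 4 N^{2}$)
$27272 + \left(b{\left(Q{\left(10 \right)},M{\left(1 \right)} \right)} - -8274\right) = 27272 - \left(-8259 - 400\right) = 27272 + \left(\left(-15 + 4 \cdot 100\right) + 8274\right) = 27272 + \left(\left(-15 + 400\right) + 8274\right) = 27272 + \left(385 + 8274\right) = 27272 + 8659 = 35931$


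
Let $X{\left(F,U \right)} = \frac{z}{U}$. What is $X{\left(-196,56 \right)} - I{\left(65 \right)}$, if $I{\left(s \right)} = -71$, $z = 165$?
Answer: $\frac{4141}{56} \approx 73.946$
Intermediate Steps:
$X{\left(F,U \right)} = \frac{165}{U}$
$X{\left(-196,56 \right)} - I{\left(65 \right)} = \frac{165}{56} - -71 = 165 \cdot \frac{1}{56} + 71 = \frac{165}{56} + 71 = \frac{4141}{56}$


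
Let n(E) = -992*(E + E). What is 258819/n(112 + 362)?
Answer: -2783/10112 ≈ -0.27522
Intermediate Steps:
n(E) = -1984*E
258819/n(112 + 362) = 258819/((-1984*(112 + 362))) = 258819/((-1984*474)) = 258819/(-940416) = 258819*(-1/940416) = -2783/10112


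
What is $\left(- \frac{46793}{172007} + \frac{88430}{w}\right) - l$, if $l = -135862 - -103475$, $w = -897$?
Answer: $\frac{4981746713642}{154290279} \approx 32288.0$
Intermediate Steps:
$l = -32387$ ($l = -135862 + 103475 = -32387$)
$\left(- \frac{46793}{172007} + \frac{88430}{w}\right) - l = \left(- \frac{46793}{172007} + \frac{88430}{-897}\right) - -32387 = \left(\left(-46793\right) \frac{1}{172007} + 88430 \left(- \frac{1}{897}\right)\right) + 32387 = \left(- \frac{46793}{172007} - \frac{88430}{897}\right) + 32387 = - \frac{15252552331}{154290279} + 32387 = \frac{4981746713642}{154290279}$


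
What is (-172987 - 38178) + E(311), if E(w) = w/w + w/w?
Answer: -211163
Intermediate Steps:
E(w) = 2 (E(w) = 1 + 1 = 2)
(-172987 - 38178) + E(311) = (-172987 - 38178) + 2 = -211165 + 2 = -211163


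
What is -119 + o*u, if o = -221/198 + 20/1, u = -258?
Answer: -164704/33 ≈ -4991.0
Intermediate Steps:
o = 3739/198 (o = -221*1/198 + 20*1 = -221/198 + 20 = 3739/198 ≈ 18.884)
-119 + o*u = -119 + (3739/198)*(-258) = -119 - 160777/33 = -164704/33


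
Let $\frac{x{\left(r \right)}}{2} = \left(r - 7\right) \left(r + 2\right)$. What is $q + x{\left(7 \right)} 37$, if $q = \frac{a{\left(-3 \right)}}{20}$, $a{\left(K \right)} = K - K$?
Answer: $0$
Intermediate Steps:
$x{\left(r \right)} = 2 \left(-7 + r\right) \left(2 + r\right)$ ($x{\left(r \right)} = 2 \left(r - 7\right) \left(r + 2\right) = 2 \left(r - 7\right) \left(2 + r\right) = 2 \left(-7 + r\right) \left(2 + r\right)$)
$a{\left(K \right)} = 0$
$q = 0$ ($q = \frac{0}{20} = 0 \cdot \frac{1}{20} = 0$)
$q + x{\left(7 \right)} 37 = 0 + \left(-28 - 70 + 2 \cdot 7^{2}\right) 37 = 0 + \left(-28 - 70 + 2 \cdot 49\right) 37 = 0 + \left(-28 - 70 + 98\right) 37 = 0 + 0 \cdot 37 = 0 + 0 = 0$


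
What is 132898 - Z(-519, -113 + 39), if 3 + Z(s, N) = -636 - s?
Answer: 133018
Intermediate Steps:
Z(s, N) = -639 - s (Z(s, N) = -3 + (-636 - s) = -639 - s)
132898 - Z(-519, -113 + 39) = 132898 - (-639 - 1*(-519)) = 132898 - (-639 + 519) = 132898 - 1*(-120) = 132898 + 120 = 133018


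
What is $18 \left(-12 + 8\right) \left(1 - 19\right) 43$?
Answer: $55728$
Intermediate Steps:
$18 \left(-12 + 8\right) \left(1 - 19\right) 43 = 18 \left(\left(-4\right) \left(-18\right)\right) 43 = 18 \cdot 72 \cdot 43 = 1296 \cdot 43 = 55728$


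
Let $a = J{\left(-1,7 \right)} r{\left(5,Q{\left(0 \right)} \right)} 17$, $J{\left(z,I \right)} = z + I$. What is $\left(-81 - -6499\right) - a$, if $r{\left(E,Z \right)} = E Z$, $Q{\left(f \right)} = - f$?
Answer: $6418$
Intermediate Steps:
$J{\left(z,I \right)} = I + z$
$a = 0$ ($a = \left(7 - 1\right) 5 \left(\left(-1\right) 0\right) 17 = 6 \cdot 5 \cdot 0 \cdot 17 = 6 \cdot 0 \cdot 17 = 0 \cdot 17 = 0$)
$\left(-81 - -6499\right) - a = \left(-81 - -6499\right) - 0 = \left(-81 + 6499\right) + 0 = 6418 + 0 = 6418$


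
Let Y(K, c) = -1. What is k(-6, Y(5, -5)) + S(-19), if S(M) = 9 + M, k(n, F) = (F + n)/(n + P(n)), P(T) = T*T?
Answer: -307/30 ≈ -10.233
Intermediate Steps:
P(T) = T**2
k(n, F) = (F + n)/(n + n**2)
k(-6, Y(5, -5)) + S(-19) = (-1 - 6)/((-6)*(1 - 6)) + (9 - 19) = -1/6*(-7)/(-5) - 10 = -1/6*(-1/5)*(-7) - 10 = -7/30 - 10 = -307/30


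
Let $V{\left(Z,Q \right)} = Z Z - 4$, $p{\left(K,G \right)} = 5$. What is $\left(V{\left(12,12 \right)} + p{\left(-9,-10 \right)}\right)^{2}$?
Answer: $21025$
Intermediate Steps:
$V{\left(Z,Q \right)} = -4 + Z^{2}$ ($V{\left(Z,Q \right)} = Z^{2} - 4 = -4 + Z^{2}$)
$\left(V{\left(12,12 \right)} + p{\left(-9,-10 \right)}\right)^{2} = \left(\left(-4 + 12^{2}\right) + 5\right)^{2} = \left(\left(-4 + 144\right) + 5\right)^{2} = \left(140 + 5\right)^{2} = 145^{2} = 21025$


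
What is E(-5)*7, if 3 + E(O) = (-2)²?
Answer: 7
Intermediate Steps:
E(O) = 1 (E(O) = -3 + (-2)² = -3 + 4 = 1)
E(-5)*7 = 1*7 = 7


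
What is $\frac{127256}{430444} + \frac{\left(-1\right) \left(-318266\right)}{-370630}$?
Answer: $- \frac{863757681}{1533994805} \approx -0.56308$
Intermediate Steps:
$\frac{127256}{430444} + \frac{\left(-1\right) \left(-318266\right)}{-370630} = 127256 \cdot \frac{1}{430444} + 318266 \left(- \frac{1}{370630}\right) = \frac{31814}{107611} - \frac{12241}{14255} = - \frac{863757681}{1533994805}$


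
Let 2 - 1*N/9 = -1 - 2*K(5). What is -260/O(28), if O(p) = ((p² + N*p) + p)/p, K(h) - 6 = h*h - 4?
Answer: -130/271 ≈ -0.47970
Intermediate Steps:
K(h) = 2 + h² (K(h) = 6 + (h*h - 4) = 6 + (h² - 4) = 6 + (-4 + h²) = 2 + h²)
N = 513 (N = 18 - 9*(-1 - 2*(2 + 5²)) = 18 - 9*(-1 - 2*(2 + 25)) = 18 - 9*(-1 - 2*27) = 18 - 9*(-1 - 54) = 18 - 9*(-55) = 18 + 495 = 513)
O(p) = (p² + 514*p)/p (O(p) = ((p² + 513*p) + p)/p = (p² + 514*p)/p)
-260/O(28) = -260/(514 + 28) = -260/542 = -260*1/542 = -130/271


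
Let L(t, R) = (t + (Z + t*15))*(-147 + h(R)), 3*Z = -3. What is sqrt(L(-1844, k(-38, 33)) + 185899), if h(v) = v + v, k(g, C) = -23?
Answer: 46*sqrt(2779) ≈ 2424.9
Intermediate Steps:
Z = -1 (Z = (1/3)*(-3) = -1)
h(v) = 2*v
L(t, R) = (-1 + 16*t)*(-147 + 2*R) (L(t, R) = (t + (-1 + t*15))*(-147 + 2*R) = (t + (-1 + 15*t))*(-147 + 2*R) = (-1 + 16*t)*(-147 + 2*R))
sqrt(L(-1844, k(-38, 33)) + 185899) = sqrt((147 - 2352*(-1844) - 2*(-23) + 32*(-23)*(-1844)) + 185899) = sqrt((147 + 4337088 + 46 + 1357184) + 185899) = sqrt(5694465 + 185899) = sqrt(5880364) = 46*sqrt(2779)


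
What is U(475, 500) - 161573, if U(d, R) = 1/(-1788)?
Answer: -288892525/1788 ≈ -1.6157e+5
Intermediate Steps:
U(d, R) = -1/1788
U(475, 500) - 161573 = -1/1788 - 161573 = -288892525/1788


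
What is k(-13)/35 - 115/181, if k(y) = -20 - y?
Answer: -756/905 ≈ -0.83536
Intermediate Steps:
k(-13)/35 - 115/181 = (-20 - 1*(-13))/35 - 115/181 = (-20 + 13)*(1/35) - 115*1/181 = -7*1/35 - 115/181 = -⅕ - 115/181 = -756/905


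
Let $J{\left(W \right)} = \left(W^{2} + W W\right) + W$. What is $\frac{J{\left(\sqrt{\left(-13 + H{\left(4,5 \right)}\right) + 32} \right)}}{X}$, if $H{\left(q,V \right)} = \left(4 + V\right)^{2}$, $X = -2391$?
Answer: $- \frac{70}{797} \approx -0.087829$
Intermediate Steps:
$J{\left(W \right)} = W + 2 W^{2}$ ($J{\left(W \right)} = \left(W^{2} + W^{2}\right) + W = 2 W^{2} + W = W + 2 W^{2}$)
$\frac{J{\left(\sqrt{\left(-13 + H{\left(4,5 \right)}\right) + 32} \right)}}{X} = \frac{\sqrt{\left(-13 + \left(4 + 5\right)^{2}\right) + 32} \left(1 + 2 \sqrt{\left(-13 + \left(4 + 5\right)^{2}\right) + 32}\right)}{-2391} = \sqrt{\left(-13 + 9^{2}\right) + 32} \left(1 + 2 \sqrt{\left(-13 + 9^{2}\right) + 32}\right) \left(- \frac{1}{2391}\right) = \sqrt{\left(-13 + 81\right) + 32} \left(1 + 2 \sqrt{\left(-13 + 81\right) + 32}\right) \left(- \frac{1}{2391}\right) = \sqrt{68 + 32} \left(1 + 2 \sqrt{68 + 32}\right) \left(- \frac{1}{2391}\right) = \sqrt{100} \left(1 + 2 \sqrt{100}\right) \left(- \frac{1}{2391}\right) = 10 \left(1 + 2 \cdot 10\right) \left(- \frac{1}{2391}\right) = 10 \left(1 + 20\right) \left(- \frac{1}{2391}\right) = 10 \cdot 21 \left(- \frac{1}{2391}\right) = 210 \left(- \frac{1}{2391}\right) = - \frac{70}{797}$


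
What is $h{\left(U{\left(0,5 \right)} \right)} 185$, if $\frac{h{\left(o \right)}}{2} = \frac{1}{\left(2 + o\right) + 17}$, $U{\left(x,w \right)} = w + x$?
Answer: $\frac{185}{12} \approx 15.417$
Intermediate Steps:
$h{\left(o \right)} = \frac{2}{19 + o}$ ($h{\left(o \right)} = \frac{2}{\left(2 + o\right) + 17} = \frac{2}{19 + o}$)
$h{\left(U{\left(0,5 \right)} \right)} 185 = \frac{2}{19 + \left(5 + 0\right)} 185 = \frac{2}{19 + 5} \cdot 185 = \frac{2}{24} \cdot 185 = 2 \cdot \frac{1}{24} \cdot 185 = \frac{1}{12} \cdot 185 = \frac{185}{12}$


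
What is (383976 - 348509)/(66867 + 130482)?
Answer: 35467/197349 ≈ 0.17972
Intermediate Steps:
(383976 - 348509)/(66867 + 130482) = 35467/197349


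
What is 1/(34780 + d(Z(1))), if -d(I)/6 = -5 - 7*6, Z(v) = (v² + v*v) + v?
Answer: 1/35062 ≈ 2.8521e-5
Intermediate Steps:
Z(v) = v + 2*v² (Z(v) = (v² + v²) + v = 2*v² + v = v + 2*v²)
d(I) = 282 (d(I) = -6*(-5 - 7*6) = -6*(-5 - 42) = -6*(-47) = 282)
1/(34780 + d(Z(1))) = 1/(34780 + 282) = 1/35062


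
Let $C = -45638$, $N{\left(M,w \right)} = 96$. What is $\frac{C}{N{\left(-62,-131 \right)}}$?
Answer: $- \frac{22819}{48} \approx -475.4$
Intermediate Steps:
$\frac{C}{N{\left(-62,-131 \right)}} = - \frac{45638}{96} = \left(-45638\right) \frac{1}{96} = - \frac{22819}{48}$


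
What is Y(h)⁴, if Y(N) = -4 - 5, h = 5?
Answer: 6561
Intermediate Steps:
Y(N) = -9
Y(h)⁴ = (-9)⁴ = 6561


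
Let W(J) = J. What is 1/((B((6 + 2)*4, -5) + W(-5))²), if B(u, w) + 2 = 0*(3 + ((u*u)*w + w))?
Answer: 1/49 ≈ 0.020408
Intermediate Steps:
B(u, w) = -2 (B(u, w) = -2 + 0*(3 + ((u*u)*w + w)) = -2 + 0*(3 + (u²*w + w)) = -2 + 0*(3 + (w*u² + w)) = -2 + 0*(3 + (w + w*u²)) = -2 + 0*(3 + w + w*u²) = -2 + 0 = -2)
1/((B((6 + 2)*4, -5) + W(-5))²) = 1/((-2 - 5)²) = 1/((-7)²) = 1/49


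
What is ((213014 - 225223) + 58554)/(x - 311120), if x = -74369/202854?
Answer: -9401268630/63112010849 ≈ -0.14896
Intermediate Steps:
x = -74369/202854 (x = -74369*1/202854 = -74369/202854 ≈ -0.36661)
((213014 - 225223) + 58554)/(x - 311120) = ((213014 - 225223) + 58554)/(-74369/202854 - 311120) = (-12209 + 58554)/(-63112010849/202854) = 46345*(-202854/63112010849) = -9401268630/63112010849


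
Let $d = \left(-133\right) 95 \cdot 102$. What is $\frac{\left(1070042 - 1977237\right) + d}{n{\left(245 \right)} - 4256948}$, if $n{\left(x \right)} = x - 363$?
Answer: $\frac{2195965}{4257066} \approx 0.51584$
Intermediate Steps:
$n{\left(x \right)} = -363 + x$
$d = -1288770$ ($d = \left(-12635\right) 102 = -1288770$)
$\frac{\left(1070042 - 1977237\right) + d}{n{\left(245 \right)} - 4256948} = \frac{\left(1070042 - 1977237\right) - 1288770}{\left(-363 + 245\right) - 4256948} = \frac{-907195 - 1288770}{-118 - 4256948} = - \frac{2195965}{-4257066} = \left(-2195965\right) \left(- \frac{1}{4257066}\right) = \frac{2195965}{4257066}$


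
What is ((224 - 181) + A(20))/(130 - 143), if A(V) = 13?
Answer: -56/13 ≈ -4.3077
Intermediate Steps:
((224 - 181) + A(20))/(130 - 143) = ((224 - 181) + 13)/(130 - 143) = (43 + 13)/(-13) = 56*(-1/13) = -56/13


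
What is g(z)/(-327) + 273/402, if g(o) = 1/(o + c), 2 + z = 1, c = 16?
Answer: 446221/657270 ≈ 0.67890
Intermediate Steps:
z = -1 (z = -2 + 1 = -1)
g(o) = 1/(16 + o) (g(o) = 1/(o + 16) = 1/(16 + o))
g(z)/(-327) + 273/402 = 1/((16 - 1)*(-327)) + 273/402 = -1/327/15 + 273*(1/402) = (1/15)*(-1/327) + 91/134 = -1/4905 + 91/134 = 446221/657270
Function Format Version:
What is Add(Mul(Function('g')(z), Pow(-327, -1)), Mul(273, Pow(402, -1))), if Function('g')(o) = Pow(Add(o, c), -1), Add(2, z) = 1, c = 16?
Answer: Rational(446221, 657270) ≈ 0.67890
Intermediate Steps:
z = -1 (z = Add(-2, 1) = -1)
Function('g')(o) = Pow(Add(16, o), -1) (Function('g')(o) = Pow(Add(o, 16), -1) = Pow(Add(16, o), -1))
Add(Mul(Function('g')(z), Pow(-327, -1)), Mul(273, Pow(402, -1))) = Add(Mul(Pow(Add(16, -1), -1), Pow(-327, -1)), Mul(273, Pow(402, -1))) = Add(Mul(Pow(15, -1), Rational(-1, 327)), Mul(273, Rational(1, 402))) = Add(Mul(Rational(1, 15), Rational(-1, 327)), Rational(91, 134)) = Add(Rational(-1, 4905), Rational(91, 134)) = Rational(446221, 657270)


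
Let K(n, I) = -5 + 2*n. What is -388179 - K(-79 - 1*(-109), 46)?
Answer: -388234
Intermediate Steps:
-388179 - K(-79 - 1*(-109), 46) = -388179 - (-5 + 2*(-79 - 1*(-109))) = -388179 - (-5 + 2*(-79 + 109)) = -388179 - (-5 + 2*30) = -388179 - (-5 + 60) = -388179 - 1*55 = -388179 - 55 = -388234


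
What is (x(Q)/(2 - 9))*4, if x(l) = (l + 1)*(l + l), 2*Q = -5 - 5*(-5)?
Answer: -880/7 ≈ -125.71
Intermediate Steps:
Q = 10 (Q = (-5 - 5*(-5))/2 = (-5 + 25)/2 = (½)*20 = 10)
x(l) = 2*l*(1 + l) (x(l) = (1 + l)*(2*l) = 2*l*(1 + l))
(x(Q)/(2 - 9))*4 = ((2*10*(1 + 10))/(2 - 9))*4 = ((2*10*11)/(-7))*4 = (220*(-⅐))*4 = -220/7*4 = -880/7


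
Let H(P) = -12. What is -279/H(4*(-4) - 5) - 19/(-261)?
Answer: 24349/1044 ≈ 23.323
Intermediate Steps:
-279/H(4*(-4) - 5) - 19/(-261) = -279/(-12) - 19/(-261) = -279*(-1/12) - 19*(-1/261) = 93/4 + 19/261 = 24349/1044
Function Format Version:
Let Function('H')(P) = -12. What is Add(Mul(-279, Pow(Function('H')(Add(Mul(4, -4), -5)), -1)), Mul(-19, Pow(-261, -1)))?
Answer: Rational(24349, 1044) ≈ 23.323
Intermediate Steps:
Add(Mul(-279, Pow(Function('H')(Add(Mul(4, -4), -5)), -1)), Mul(-19, Pow(-261, -1))) = Add(Mul(-279, Pow(-12, -1)), Mul(-19, Pow(-261, -1))) = Add(Mul(-279, Rational(-1, 12)), Mul(-19, Rational(-1, 261))) = Add(Rational(93, 4), Rational(19, 261)) = Rational(24349, 1044)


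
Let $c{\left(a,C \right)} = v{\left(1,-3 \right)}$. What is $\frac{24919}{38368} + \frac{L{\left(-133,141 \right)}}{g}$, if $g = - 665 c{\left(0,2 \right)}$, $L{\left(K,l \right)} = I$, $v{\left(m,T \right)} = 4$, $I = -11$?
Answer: $\frac{16676647}{25514720} \approx 0.65361$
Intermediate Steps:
$L{\left(K,l \right)} = -11$
$c{\left(a,C \right)} = 4$
$g = -2660$ ($g = \left(-665\right) 4 = -2660$)
$\frac{24919}{38368} + \frac{L{\left(-133,141 \right)}}{g} = \frac{24919}{38368} - \frac{11}{-2660} = 24919 \cdot \frac{1}{38368} - - \frac{11}{2660} = \frac{24919}{38368} + \frac{11}{2660} = \frac{16676647}{25514720}$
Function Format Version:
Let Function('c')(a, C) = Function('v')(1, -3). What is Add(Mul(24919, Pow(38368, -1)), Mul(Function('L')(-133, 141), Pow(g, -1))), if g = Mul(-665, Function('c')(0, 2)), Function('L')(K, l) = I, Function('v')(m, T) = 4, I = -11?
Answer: Rational(16676647, 25514720) ≈ 0.65361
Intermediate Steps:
Function('L')(K, l) = -11
Function('c')(a, C) = 4
g = -2660 (g = Mul(-665, 4) = -2660)
Add(Mul(24919, Pow(38368, -1)), Mul(Function('L')(-133, 141), Pow(g, -1))) = Add(Mul(24919, Pow(38368, -1)), Mul(-11, Pow(-2660, -1))) = Add(Mul(24919, Rational(1, 38368)), Mul(-11, Rational(-1, 2660))) = Add(Rational(24919, 38368), Rational(11, 2660)) = Rational(16676647, 25514720)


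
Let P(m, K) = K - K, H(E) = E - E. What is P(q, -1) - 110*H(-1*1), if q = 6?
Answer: 0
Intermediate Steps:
H(E) = 0
P(m, K) = 0
P(q, -1) - 110*H(-1*1) = 0 - 110*0 = 0 + 0 = 0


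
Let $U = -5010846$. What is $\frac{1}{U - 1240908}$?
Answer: $- \frac{1}{6251754} \approx -1.5996 \cdot 10^{-7}$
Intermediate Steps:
$\frac{1}{U - 1240908} = \frac{1}{-5010846 - 1240908} = \frac{1}{-6251754} = - \frac{1}{6251754}$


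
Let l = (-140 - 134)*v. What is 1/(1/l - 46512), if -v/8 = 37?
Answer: -81104/3772309247 ≈ -2.1500e-5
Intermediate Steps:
v = -296 (v = -8*37 = -296)
l = 81104 (l = (-140 - 134)*(-296) = -274*(-296) = 81104)
1/(1/l - 46512) = 1/(1/81104 - 46512) = 1/(-3772309247/81104) = -81104/3772309247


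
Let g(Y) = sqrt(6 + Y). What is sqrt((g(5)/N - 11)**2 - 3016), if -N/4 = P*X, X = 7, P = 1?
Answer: sqrt(-2364544 + (308 + sqrt(11))**2)/28 ≈ 53.781*I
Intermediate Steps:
N = -28 (N = -4*7 = -28)
sqrt((g(5)/N - 11)**2 - 3016) = sqrt((sqrt(6 + 5)/(-28) - 11)**2 - 3016) = sqrt((sqrt(11)*(-1/28) - 11)**2 - 3016) = sqrt((-sqrt(11)/28 - 11)**2 - 3016) = sqrt((-11 - sqrt(11)/28)**2 - 3016) = sqrt(-3016 + (-11 - sqrt(11)/28)**2)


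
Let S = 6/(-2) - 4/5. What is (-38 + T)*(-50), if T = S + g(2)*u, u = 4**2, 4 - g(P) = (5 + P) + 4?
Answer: 7690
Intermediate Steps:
g(P) = -5 - P (g(P) = 4 - ((5 + P) + 4) = 4 - (9 + P) = 4 + (-9 - P) = -5 - P)
S = -19/5 (S = 6*(-1/2) - 4*1/5 = -3 - 4/5 = -19/5 ≈ -3.8000)
u = 16
T = -579/5 (T = -19/5 + (-5 - 1*2)*16 = -19/5 + (-5 - 2)*16 = -19/5 - 7*16 = -19/5 - 112 = -579/5 ≈ -115.80)
(-38 + T)*(-50) = (-38 - 579/5)*(-50) = -769/5*(-50) = 7690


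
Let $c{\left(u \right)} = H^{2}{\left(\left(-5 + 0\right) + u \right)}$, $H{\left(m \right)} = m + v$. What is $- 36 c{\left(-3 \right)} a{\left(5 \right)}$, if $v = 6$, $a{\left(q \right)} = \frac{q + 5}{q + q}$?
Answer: $-144$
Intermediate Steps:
$a{\left(q \right)} = \frac{5 + q}{2 q}$
$H{\left(m \right)} = 6 + m$ ($H{\left(m \right)} = m + 6 = 6 + m$)
$c{\left(u \right)} = \left(1 + u\right)^{2}$ ($c{\left(u \right)} = \left(6 + \left(\left(-5 + 0\right) + u\right)\right)^{2} = \left(6 + \left(-5 + u\right)\right)^{2} = \left(1 + u\right)^{2}$)
$- 36 c{\left(-3 \right)} a{\left(5 \right)} = - 36 \left(1 - 3\right)^{2} \frac{5 + 5}{2 \cdot 5} = - 36 \left(-2\right)^{2} \cdot \frac{1}{2} \cdot \frac{1}{5} \cdot 10 = \left(-36\right) 4 \cdot 1 = \left(-144\right) 1 = -144$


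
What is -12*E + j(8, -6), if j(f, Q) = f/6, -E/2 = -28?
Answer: -2012/3 ≈ -670.67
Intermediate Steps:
E = 56 (E = -2*(-28) = 56)
j(f, Q) = f/6 (j(f, Q) = f*(⅙) = f/6)
-12*E + j(8, -6) = -12*56 + (⅙)*8 = -672 + 4/3 = -2012/3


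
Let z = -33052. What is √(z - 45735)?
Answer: I*√78787 ≈ 280.69*I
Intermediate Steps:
√(z - 45735) = √(-33052 - 45735) = √(-78787) = I*√78787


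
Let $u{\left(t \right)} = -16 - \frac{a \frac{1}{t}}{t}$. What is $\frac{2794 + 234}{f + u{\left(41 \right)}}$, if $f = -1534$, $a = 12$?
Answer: $- \frac{2545034}{1302781} \approx -1.9535$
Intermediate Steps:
$u{\left(t \right)} = -16 - \frac{12}{t^{2}}$ ($u{\left(t \right)} = -16 - \frac{12 \frac{1}{t}}{t} = -16 - \frac{12}{t^{2}}$)
$\frac{2794 + 234}{f + u{\left(41 \right)}} = \frac{2794 + 234}{-1534 - \left(16 + \frac{12}{1681}\right)} = \frac{3028}{-1534 - \frac{26908}{1681}} = \frac{3028}{- \frac{2605562}{1681}} = 3028 \left(- \frac{1681}{2605562}\right) = - \frac{2545034}{1302781}$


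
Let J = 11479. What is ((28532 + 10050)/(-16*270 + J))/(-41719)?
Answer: -38582/298666321 ≈ -0.00012918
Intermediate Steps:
((28532 + 10050)/(-16*270 + J))/(-41719) = ((28532 + 10050)/(-16*270 + 11479))/(-41719) = (38582/(-4320 + 11479))*(-1/41719) = (38582/7159)*(-1/41719) = -38582/298666321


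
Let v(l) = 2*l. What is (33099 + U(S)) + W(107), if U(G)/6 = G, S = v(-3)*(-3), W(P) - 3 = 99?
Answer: 33309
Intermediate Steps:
W(P) = 102 (W(P) = 3 + 99 = 102)
S = 18 (S = (2*(-3))*(-3) = -6*(-3) = 18)
U(G) = 6*G
(33099 + U(S)) + W(107) = (33099 + 6*18) + 102 = (33099 + 108) + 102 = 33207 + 102 = 33309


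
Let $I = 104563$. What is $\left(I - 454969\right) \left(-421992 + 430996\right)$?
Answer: $-3155055624$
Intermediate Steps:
$\left(I - 454969\right) \left(-421992 + 430996\right) = \left(104563 - 454969\right) \left(-421992 + 430996\right) = \left(-350406\right) 9004 = -3155055624$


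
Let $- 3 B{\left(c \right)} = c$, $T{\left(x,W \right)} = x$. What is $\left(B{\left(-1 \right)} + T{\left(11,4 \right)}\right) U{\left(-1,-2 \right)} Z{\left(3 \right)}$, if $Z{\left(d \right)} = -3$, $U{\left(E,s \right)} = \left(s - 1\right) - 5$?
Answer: $272$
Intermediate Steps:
$U{\left(E,s \right)} = -6 + s$ ($U{\left(E,s \right)} = \left(-1 + s\right) - 5 = -6 + s$)
$B{\left(c \right)} = - \frac{c}{3}$
$\left(B{\left(-1 \right)} + T{\left(11,4 \right)}\right) U{\left(-1,-2 \right)} Z{\left(3 \right)} = \left(\left(- \frac{1}{3}\right) \left(-1\right) + 11\right) \left(-6 - 2\right) \left(-3\right) = \left(\frac{1}{3} + 11\right) \left(\left(-8\right) \left(-3\right)\right) = \frac{34}{3} \cdot 24 = 272$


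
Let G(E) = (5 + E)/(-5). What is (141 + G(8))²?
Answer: 478864/25 ≈ 19155.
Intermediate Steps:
G(E) = -1 - E/5 (G(E) = (5 + E)*(-⅕) = -1 - E/5)
(141 + G(8))² = (141 + (-1 - ⅕*8))² = (141 + (-1 - 8/5))² = (141 - 13/5)² = (692/5)² = 478864/25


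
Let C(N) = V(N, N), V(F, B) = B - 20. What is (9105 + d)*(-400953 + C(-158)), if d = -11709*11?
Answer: 48012973914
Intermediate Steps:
d = -128799 (d = -3903*33 = -128799)
V(F, B) = -20 + B
C(N) = -20 + N
(9105 + d)*(-400953 + C(-158)) = (9105 - 128799)*(-400953 + (-20 - 158)) = -119694*(-400953 - 178) = -119694*(-401131) = 48012973914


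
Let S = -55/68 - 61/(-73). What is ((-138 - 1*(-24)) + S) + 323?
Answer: 1037609/4964 ≈ 209.03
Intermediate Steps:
S = 133/4964 (S = -55*1/68 - 61*(-1/73) = -55/68 + 61/73 = 133/4964 ≈ 0.026793)
((-138 - 1*(-24)) + S) + 323 = ((-138 - 1*(-24)) + 133/4964) + 323 = ((-138 + 24) + 133/4964) + 323 = (-114 + 133/4964) + 323 = -565763/4964 + 323 = 1037609/4964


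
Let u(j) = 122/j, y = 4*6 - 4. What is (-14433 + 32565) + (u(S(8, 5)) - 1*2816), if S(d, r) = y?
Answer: 153221/10 ≈ 15322.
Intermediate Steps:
y = 20 (y = 24 - 4 = 20)
S(d, r) = 20
(-14433 + 32565) + (u(S(8, 5)) - 1*2816) = (-14433 + 32565) + (122/20 - 1*2816) = 18132 + (122*(1/20) - 2816) = 18132 + (61/10 - 2816) = 18132 - 28099/10 = 153221/10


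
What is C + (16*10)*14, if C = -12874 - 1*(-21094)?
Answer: 10460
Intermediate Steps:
C = 8220 (C = -12874 + 21094 = 8220)
C + (16*10)*14 = 8220 + (16*10)*14 = 8220 + 160*14 = 8220 + 2240 = 10460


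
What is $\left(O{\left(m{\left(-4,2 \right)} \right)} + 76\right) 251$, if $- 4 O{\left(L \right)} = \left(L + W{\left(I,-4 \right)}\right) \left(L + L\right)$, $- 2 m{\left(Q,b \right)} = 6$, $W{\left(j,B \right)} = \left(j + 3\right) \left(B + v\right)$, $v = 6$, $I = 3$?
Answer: $\frac{44929}{2} \approx 22465.0$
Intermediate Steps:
$W{\left(j,B \right)} = \left(3 + j\right) \left(6 + B\right)$ ($W{\left(j,B \right)} = \left(j + 3\right) \left(B + 6\right) = \left(3 + j\right) \left(6 + B\right)$)
$m{\left(Q,b \right)} = -3$ ($m{\left(Q,b \right)} = \left(- \frac{1}{2}\right) 6 = -3$)
$O{\left(L \right)} = - \frac{L \left(12 + L\right)}{2}$ ($O{\left(L \right)} = - \frac{\left(L + \left(18 + 3 \left(-4\right) + 6 \cdot 3 - 12\right)\right) \left(L + L\right)}{4} = - \frac{\left(L + \left(18 - 12 + 18 - 12\right)\right) 2 L}{4} = - \frac{\left(L + 12\right) 2 L}{4} = - \frac{\left(12 + L\right) 2 L}{4} = - \frac{2 L \left(12 + L\right)}{4} = - \frac{L \left(12 + L\right)}{2}$)
$\left(O{\left(m{\left(-4,2 \right)} \right)} + 76\right) 251 = \left(\left(- \frac{1}{2}\right) \left(-3\right) \left(12 - 3\right) + 76\right) 251 = \left(\left(- \frac{1}{2}\right) \left(-3\right) 9 + 76\right) 251 = \left(\frac{27}{2} + 76\right) 251 = \frac{179}{2} \cdot 251 = \frac{44929}{2}$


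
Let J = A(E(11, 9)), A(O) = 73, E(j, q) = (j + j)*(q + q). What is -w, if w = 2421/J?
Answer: -2421/73 ≈ -33.164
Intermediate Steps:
E(j, q) = 4*j*q (E(j, q) = (2*j)*(2*q) = 4*j*q)
J = 73
w = 2421/73 ≈ 33.164
-w = -1*2421/73 = -2421/73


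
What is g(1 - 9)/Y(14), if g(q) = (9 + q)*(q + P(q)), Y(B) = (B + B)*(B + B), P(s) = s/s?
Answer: -1/112 ≈ -0.0089286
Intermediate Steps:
P(s) = 1
Y(B) = 4*B² (Y(B) = (2*B)*(2*B) = 4*B²)
g(q) = (1 + q)*(9 + q) (g(q) = (9 + q)*(q + 1) = (9 + q)*(1 + q) = (1 + q)*(9 + q))
g(1 - 9)/Y(14) = (9 + (1 - 9)² + 10*(1 - 9))/((4*14²)) = (9 + (-8)² + 10*(-8))/((4*196)) = (9 + 64 - 80)/784 = -7*1/784 = -1/112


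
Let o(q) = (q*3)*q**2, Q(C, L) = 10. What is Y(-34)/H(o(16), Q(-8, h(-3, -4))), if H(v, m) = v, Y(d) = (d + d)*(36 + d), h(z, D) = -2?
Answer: -17/1536 ≈ -0.011068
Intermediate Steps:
o(q) = 3*q**3 (o(q) = (3*q)*q**2 = 3*q**3)
Y(d) = 2*d*(36 + d) (Y(d) = (2*d)*(36 + d) = 2*d*(36 + d))
Y(-34)/H(o(16), Q(-8, h(-3, -4))) = (2*(-34)*(36 - 34))/((3*16**3)) = (2*(-34)*2)/((3*4096)) = -136/12288 = -136*1/12288 = -17/1536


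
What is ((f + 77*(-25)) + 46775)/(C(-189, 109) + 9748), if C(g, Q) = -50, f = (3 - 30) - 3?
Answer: 22410/4849 ≈ 4.6216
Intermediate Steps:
f = -30 (f = -27 - 3 = -30)
((f + 77*(-25)) + 46775)/(C(-189, 109) + 9748) = ((-30 + 77*(-25)) + 46775)/(-50 + 9748) = ((-30 - 1925) + 46775)/9698 = (-1955 + 46775)*(1/9698) = 44820*(1/9698) = 22410/4849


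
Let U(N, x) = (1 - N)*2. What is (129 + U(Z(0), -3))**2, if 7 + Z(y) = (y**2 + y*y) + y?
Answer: 21025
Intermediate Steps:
Z(y) = -7 + y + 2*y**2 (Z(y) = -7 + ((y**2 + y*y) + y) = -7 + ((y**2 + y**2) + y) = -7 + (2*y**2 + y) = -7 + (y + 2*y**2) = -7 + y + 2*y**2)
U(N, x) = 2 - 2*N
(129 + U(Z(0), -3))**2 = (129 + (2 - 2*(-7 + 0 + 2*0**2)))**2 = (129 + (2 - 2*(-7 + 0 + 2*0)))**2 = (129 + (2 - 2*(-7 + 0 + 0)))**2 = (129 + (2 - 2*(-7)))**2 = (129 + (2 + 14))**2 = (129 + 16)**2 = 145**2 = 21025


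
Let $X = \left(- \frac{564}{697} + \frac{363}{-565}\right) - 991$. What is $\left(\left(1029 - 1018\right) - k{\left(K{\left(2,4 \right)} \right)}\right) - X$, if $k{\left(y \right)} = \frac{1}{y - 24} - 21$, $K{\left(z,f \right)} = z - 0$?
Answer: $\frac{8875945897}{8663710} \approx 1024.5$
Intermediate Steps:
$K{\left(z,f \right)} = z$ ($K{\left(z,f \right)} = z + 0 = z$)
$k{\left(y \right)} = -21 + \frac{1}{-24 + y}$ ($k{\left(y \right)} = \frac{1}{-24 + y} - 21 = -21 + \frac{1}{-24 + y}$)
$X = - \frac{390832426}{393805}$ ($X = \left(\left(-564\right) \frac{1}{697} + 363 \left(- \frac{1}{565}\right)\right) - 991 = \left(- \frac{564}{697} - \frac{363}{565}\right) - 991 = - \frac{571671}{393805} - 991 = - \frac{390832426}{393805} \approx -992.45$)
$\left(\left(1029 - 1018\right) - k{\left(K{\left(2,4 \right)} \right)}\right) - X = \left(\left(1029 - 1018\right) - \frac{505 - 42}{-24 + 2}\right) - - \frac{390832426}{393805} = \left(\left(1029 - 1018\right) - \frac{505 - 42}{-22}\right) + \frac{390832426}{393805} = \left(11 - \left(- \frac{1}{22}\right) 463\right) + \frac{390832426}{393805} = \left(11 - - \frac{463}{22}\right) + \frac{390832426}{393805} = \left(11 + \frac{463}{22}\right) + \frac{390832426}{393805} = \frac{705}{22} + \frac{390832426}{393805} = \frac{8875945897}{8663710}$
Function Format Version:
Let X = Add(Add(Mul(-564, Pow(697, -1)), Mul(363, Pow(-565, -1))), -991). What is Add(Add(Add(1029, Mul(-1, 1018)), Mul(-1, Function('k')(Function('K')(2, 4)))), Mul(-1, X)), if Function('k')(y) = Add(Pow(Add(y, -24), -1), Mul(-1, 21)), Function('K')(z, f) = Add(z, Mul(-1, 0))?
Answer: Rational(8875945897, 8663710) ≈ 1024.5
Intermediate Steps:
Function('K')(z, f) = z (Function('K')(z, f) = Add(z, 0) = z)
Function('k')(y) = Add(-21, Pow(Add(-24, y), -1)) (Function('k')(y) = Add(Pow(Add(-24, y), -1), -21) = Add(-21, Pow(Add(-24, y), -1)))
X = Rational(-390832426, 393805) (X = Add(Add(Mul(-564, Rational(1, 697)), Mul(363, Rational(-1, 565))), -991) = Add(Add(Rational(-564, 697), Rational(-363, 565)), -991) = Add(Rational(-571671, 393805), -991) = Rational(-390832426, 393805) ≈ -992.45)
Add(Add(Add(1029, Mul(-1, 1018)), Mul(-1, Function('k')(Function('K')(2, 4)))), Mul(-1, X)) = Add(Add(Add(1029, Mul(-1, 1018)), Mul(-1, Mul(Pow(Add(-24, 2), -1), Add(505, Mul(-21, 2))))), Mul(-1, Rational(-390832426, 393805))) = Add(Add(Add(1029, -1018), Mul(-1, Mul(Pow(-22, -1), Add(505, -42)))), Rational(390832426, 393805)) = Add(Add(11, Mul(-1, Mul(Rational(-1, 22), 463))), Rational(390832426, 393805)) = Add(Add(11, Mul(-1, Rational(-463, 22))), Rational(390832426, 393805)) = Add(Add(11, Rational(463, 22)), Rational(390832426, 393805)) = Add(Rational(705, 22), Rational(390832426, 393805)) = Rational(8875945897, 8663710)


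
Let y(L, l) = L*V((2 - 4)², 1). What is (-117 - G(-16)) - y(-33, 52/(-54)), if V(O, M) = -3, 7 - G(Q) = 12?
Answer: -211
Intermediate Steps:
G(Q) = -5 (G(Q) = 7 - 1*12 = 7 - 12 = -5)
y(L, l) = -3*L (y(L, l) = L*(-3) = -3*L)
(-117 - G(-16)) - y(-33, 52/(-54)) = (-117 - 1*(-5)) - (-3)*(-33) = (-117 + 5) - 1*99 = -112 - 99 = -211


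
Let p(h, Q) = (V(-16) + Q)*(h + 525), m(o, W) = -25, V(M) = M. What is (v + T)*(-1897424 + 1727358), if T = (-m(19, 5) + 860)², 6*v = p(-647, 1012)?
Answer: -129755766218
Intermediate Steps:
p(h, Q) = (-16 + Q)*(525 + h) (p(h, Q) = (-16 + Q)*(h + 525) = (-16 + Q)*(525 + h))
v = -20252 (v = (-8400 - 16*(-647) + 525*1012 + 1012*(-647))/6 = (-8400 + 10352 + 531300 - 654764)/6 = (⅙)*(-121512) = -20252)
T = 783225 (T = (-1*(-25) + 860)² = (25 + 860)² = 885² = 783225)
(v + T)*(-1897424 + 1727358) = (-20252 + 783225)*(-1897424 + 1727358) = 762973*(-170066) = -129755766218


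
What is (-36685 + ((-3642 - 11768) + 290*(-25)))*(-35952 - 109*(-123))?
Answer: 1337933025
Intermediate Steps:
(-36685 + ((-3642 - 11768) + 290*(-25)))*(-35952 - 109*(-123)) = (-36685 + (-15410 - 7250))*(-35952 + 13407) = (-36685 - 22660)*(-22545) = -59345*(-22545) = 1337933025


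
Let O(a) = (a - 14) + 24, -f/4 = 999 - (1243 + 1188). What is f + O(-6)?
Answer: 5732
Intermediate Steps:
f = 5728 (f = -4*(999 - (1243 + 1188)) = -4*(999 - 1*2431) = -4*(999 - 2431) = -4*(-1432) = 5728)
O(a) = 10 + a (O(a) = (-14 + a) + 24 = 10 + a)
f + O(-6) = 5728 + (10 - 6) = 5728 + 4 = 5732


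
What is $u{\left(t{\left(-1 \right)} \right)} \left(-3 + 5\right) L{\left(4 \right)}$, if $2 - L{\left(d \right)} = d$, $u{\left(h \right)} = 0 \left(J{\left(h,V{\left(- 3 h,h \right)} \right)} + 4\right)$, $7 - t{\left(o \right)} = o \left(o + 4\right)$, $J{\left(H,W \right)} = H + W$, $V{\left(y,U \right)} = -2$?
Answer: $0$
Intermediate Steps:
$t{\left(o \right)} = 7 - o \left(4 + o\right)$ ($t{\left(o \right)} = 7 - o \left(o + 4\right) = 7 - o \left(4 + o\right)$)
$u{\left(h \right)} = 0$ ($u{\left(h \right)} = 0 \left(\left(h - 2\right) + 4\right) = 0 \left(\left(-2 + h\right) + 4\right) = 0 \left(2 + h\right) = 0$)
$L{\left(d \right)} = 2 - d$
$u{\left(t{\left(-1 \right)} \right)} \left(-3 + 5\right) L{\left(4 \right)} = 0 \left(-3 + 5\right) \left(2 - 4\right) = 0 \cdot 2 \left(2 - 4\right) = 0 \left(-2\right) = 0$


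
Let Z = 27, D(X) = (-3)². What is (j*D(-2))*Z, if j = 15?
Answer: 3645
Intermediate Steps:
D(X) = 9
(j*D(-2))*Z = (15*9)*27 = 135*27 = 3645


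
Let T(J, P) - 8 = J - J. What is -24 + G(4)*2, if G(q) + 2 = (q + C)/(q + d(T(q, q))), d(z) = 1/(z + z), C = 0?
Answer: -1692/65 ≈ -26.031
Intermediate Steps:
T(J, P) = 8 (T(J, P) = 8 + (J - J) = 8 + 0 = 8)
d(z) = 1/(2*z)
G(q) = -2 + q/(1/16 + q) (G(q) = -2 + (q + 0)/(q + (½)/8) = -2 + q/(q + (½)*(⅛)) = -2 + q/(q + 1/16) = -2 + q/(1/16 + q))
-24 + G(4)*2 = -24 + (2*(-1 - 8*4)/(1 + 16*4))*2 = -24 + (2*(-1 - 32)/(1 + 64))*2 = -24 + (2*(-33)/65)*2 = -24 + (2*(1/65)*(-33))*2 = -24 - 66/65*2 = -24 - 132/65 = -1692/65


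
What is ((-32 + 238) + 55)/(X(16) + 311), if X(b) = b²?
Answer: 29/63 ≈ 0.46032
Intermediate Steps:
((-32 + 238) + 55)/(X(16) + 311) = ((-32 + 238) + 55)/(16² + 311) = (206 + 55)/(256 + 311) = 261/567 = 261*(1/567) = 29/63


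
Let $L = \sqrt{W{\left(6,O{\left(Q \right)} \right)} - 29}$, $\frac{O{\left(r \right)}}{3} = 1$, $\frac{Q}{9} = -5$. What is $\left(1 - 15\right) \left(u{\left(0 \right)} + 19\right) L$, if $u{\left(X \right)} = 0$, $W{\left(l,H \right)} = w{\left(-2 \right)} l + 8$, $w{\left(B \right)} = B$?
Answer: $- 266 i \sqrt{33} \approx - 1528.1 i$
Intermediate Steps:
$Q = -45$ ($Q = 9 \left(-5\right) = -45$)
$O{\left(r \right)} = 3$ ($O{\left(r \right)} = 3 \cdot 1 = 3$)
$W{\left(l,H \right)} = 8 - 2 l$ ($W{\left(l,H \right)} = - 2 l + 8 = 8 - 2 l$)
$L = i \sqrt{33}$ ($L = \sqrt{\left(8 - 12\right) - 29} = \sqrt{-4 - 29} = \sqrt{-33} = i \sqrt{33} \approx 5.7446 i$)
$\left(1 - 15\right) \left(u{\left(0 \right)} + 19\right) L = \left(1 - 15\right) \left(0 + 19\right) i \sqrt{33} = \left(-14\right) 19 i \sqrt{33} = - 266 i \sqrt{33}$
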